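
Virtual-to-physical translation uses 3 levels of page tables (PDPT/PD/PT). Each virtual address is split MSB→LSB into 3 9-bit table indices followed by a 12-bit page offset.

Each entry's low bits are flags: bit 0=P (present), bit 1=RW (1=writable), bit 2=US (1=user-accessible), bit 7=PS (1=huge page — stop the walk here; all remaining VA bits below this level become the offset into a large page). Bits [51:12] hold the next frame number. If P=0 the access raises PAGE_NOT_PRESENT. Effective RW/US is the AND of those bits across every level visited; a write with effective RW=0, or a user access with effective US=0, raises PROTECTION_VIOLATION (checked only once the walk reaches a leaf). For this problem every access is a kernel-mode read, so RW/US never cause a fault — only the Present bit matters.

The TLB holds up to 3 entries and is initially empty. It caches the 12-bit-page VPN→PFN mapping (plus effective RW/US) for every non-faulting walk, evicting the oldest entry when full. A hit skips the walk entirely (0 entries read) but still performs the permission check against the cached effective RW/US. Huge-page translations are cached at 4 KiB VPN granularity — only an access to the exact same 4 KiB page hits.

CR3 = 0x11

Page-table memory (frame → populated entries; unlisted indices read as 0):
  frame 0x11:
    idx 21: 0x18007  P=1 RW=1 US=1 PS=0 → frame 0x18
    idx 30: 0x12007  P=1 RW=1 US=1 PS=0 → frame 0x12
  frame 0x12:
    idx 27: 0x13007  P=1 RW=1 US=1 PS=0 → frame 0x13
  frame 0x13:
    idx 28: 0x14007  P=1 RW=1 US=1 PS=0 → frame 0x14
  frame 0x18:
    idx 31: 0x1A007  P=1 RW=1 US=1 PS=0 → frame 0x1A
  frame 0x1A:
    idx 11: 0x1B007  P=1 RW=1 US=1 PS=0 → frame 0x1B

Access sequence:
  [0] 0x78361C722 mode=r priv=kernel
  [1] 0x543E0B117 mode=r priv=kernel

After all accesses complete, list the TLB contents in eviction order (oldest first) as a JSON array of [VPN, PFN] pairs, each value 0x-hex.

Trace:
#0 VA=0x78361C722 (r,kernel):
  lvl0: tbl 0x11, slot 30 ⇒ 0x12007 (P1/RW1/US1/PS0)
  lvl1: tbl 0x12, slot 27 ⇒ 0x13007 (P1/RW1/US1/PS0)
  lvl2: tbl 0x13, slot 28 ⇒ 0x14007 (P1/RW1/US1/PS0)
  → PA=0x14722  (3 entries read)
#1 VA=0x543E0B117 (r,kernel):
  lvl0: tbl 0x11, slot 21 ⇒ 0x18007 (P1/RW1/US1/PS0)
  lvl1: tbl 0x18, slot 31 ⇒ 0x1A007 (P1/RW1/US1/PS0)
  lvl2: tbl 0x1A, slot 11 ⇒ 0x1B007 (P1/RW1/US1/PS0)
  → PA=0x1B117  (3 entries read)

TLB: [["0x78361C", "0x14"], ["0x543E0B", "0x1B"]]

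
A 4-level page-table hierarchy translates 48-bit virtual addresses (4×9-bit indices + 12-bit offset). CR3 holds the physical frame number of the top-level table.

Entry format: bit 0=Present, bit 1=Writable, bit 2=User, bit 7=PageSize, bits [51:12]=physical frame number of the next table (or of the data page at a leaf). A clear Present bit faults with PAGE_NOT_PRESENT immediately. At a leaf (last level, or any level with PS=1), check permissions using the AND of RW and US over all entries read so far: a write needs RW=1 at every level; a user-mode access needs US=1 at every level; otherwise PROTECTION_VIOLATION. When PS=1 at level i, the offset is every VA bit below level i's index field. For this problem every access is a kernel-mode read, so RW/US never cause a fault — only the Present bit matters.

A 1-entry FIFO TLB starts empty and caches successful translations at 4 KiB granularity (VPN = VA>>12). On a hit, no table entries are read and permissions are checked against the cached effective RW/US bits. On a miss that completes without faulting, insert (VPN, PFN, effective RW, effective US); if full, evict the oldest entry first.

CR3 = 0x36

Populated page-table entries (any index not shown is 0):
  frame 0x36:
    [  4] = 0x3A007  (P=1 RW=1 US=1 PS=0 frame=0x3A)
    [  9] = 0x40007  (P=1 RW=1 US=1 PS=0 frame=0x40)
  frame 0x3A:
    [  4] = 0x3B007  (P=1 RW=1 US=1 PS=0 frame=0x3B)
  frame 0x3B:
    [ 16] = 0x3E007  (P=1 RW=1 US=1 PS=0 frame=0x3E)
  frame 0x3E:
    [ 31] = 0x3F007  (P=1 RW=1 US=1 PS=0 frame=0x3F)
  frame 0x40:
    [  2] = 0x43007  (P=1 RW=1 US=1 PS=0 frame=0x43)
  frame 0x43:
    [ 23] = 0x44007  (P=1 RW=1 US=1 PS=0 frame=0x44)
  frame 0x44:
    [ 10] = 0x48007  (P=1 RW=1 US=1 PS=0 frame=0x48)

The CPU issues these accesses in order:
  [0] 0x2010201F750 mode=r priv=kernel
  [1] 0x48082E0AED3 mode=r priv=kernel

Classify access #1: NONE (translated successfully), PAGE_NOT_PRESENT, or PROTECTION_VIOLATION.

Per-access translation:
#0 VA=0x2010201F750 (r,kernel):
  lvl0: tbl 0x36, slot 4 ⇒ 0x3A007 (P1/RW1/US1/PS0)
  lvl1: tbl 0x3A, slot 4 ⇒ 0x3B007 (P1/RW1/US1/PS0)
  lvl2: tbl 0x3B, slot 16 ⇒ 0x3E007 (P1/RW1/US1/PS0)
  lvl3: tbl 0x3E, slot 31 ⇒ 0x3F007 (P1/RW1/US1/PS0)
  → PA=0x3F750  (4 entries read)
#1 VA=0x48082E0AED3 (r,kernel):
  lvl0: tbl 0x36, slot 9 ⇒ 0x40007 (P1/RW1/US1/PS0)
  lvl1: tbl 0x40, slot 2 ⇒ 0x43007 (P1/RW1/US1/PS0)
  lvl2: tbl 0x43, slot 23 ⇒ 0x44007 (P1/RW1/US1/PS0)
  lvl3: tbl 0x44, slot 10 ⇒ 0x48007 (P1/RW1/US1/PS0)
  → PA=0x48ED3  (4 entries read)

Access #1 fault: NONE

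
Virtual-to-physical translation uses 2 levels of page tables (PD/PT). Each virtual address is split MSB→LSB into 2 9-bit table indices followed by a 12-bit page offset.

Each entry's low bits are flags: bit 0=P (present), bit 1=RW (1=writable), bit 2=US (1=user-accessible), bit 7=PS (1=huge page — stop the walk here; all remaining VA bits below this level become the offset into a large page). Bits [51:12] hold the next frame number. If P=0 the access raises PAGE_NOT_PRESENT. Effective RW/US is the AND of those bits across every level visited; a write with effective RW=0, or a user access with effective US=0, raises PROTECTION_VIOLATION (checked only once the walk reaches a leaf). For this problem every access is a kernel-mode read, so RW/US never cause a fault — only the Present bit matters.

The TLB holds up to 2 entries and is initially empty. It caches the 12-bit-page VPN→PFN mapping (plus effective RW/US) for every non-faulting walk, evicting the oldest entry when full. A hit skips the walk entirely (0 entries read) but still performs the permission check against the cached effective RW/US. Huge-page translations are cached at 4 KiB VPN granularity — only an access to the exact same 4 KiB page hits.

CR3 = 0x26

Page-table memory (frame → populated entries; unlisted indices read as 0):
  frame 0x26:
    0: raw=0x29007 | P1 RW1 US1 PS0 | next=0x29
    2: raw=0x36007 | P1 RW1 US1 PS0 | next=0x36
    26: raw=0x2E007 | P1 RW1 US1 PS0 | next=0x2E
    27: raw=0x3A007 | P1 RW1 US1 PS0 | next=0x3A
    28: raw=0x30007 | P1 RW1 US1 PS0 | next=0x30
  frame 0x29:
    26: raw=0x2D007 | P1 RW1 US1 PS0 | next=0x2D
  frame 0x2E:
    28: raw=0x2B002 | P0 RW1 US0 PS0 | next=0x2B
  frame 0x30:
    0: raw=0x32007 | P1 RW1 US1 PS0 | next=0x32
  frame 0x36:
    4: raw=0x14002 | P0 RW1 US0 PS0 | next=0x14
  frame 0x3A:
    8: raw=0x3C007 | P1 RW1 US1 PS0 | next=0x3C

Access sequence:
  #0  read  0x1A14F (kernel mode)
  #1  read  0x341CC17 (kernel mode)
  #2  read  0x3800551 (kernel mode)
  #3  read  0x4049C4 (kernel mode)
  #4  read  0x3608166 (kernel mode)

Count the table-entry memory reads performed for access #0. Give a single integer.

Walk each access:
#0 VA=0x1A14F (r,kernel):
  lvl0: tbl 0x26, slot 0 ⇒ 0x29007 (P1/RW1/US1/PS0)
  lvl1: tbl 0x29, slot 26 ⇒ 0x2D007 (P1/RW1/US1/PS0)
  → PA=0x2D14F  (2 entries read)
#1 VA=0x341CC17 (r,kernel):
  lvl0: tbl 0x26, slot 26 ⇒ 0x2E007 (P1/RW1/US1/PS0)
  lvl1: tbl 0x2E, slot 28 ⇒ 0x2B002 (P0/RW1/US0/PS0)
  → PAGE_NOT_PRESENT  (2 entries read)
#2 VA=0x3800551 (r,kernel):
  lvl0: tbl 0x26, slot 28 ⇒ 0x30007 (P1/RW1/US1/PS0)
  lvl1: tbl 0x30, slot 0 ⇒ 0x32007 (P1/RW1/US1/PS0)
  → PA=0x32551  (2 entries read)
#3 VA=0x4049C4 (r,kernel):
  lvl0: tbl 0x26, slot 2 ⇒ 0x36007 (P1/RW1/US1/PS0)
  lvl1: tbl 0x36, slot 4 ⇒ 0x14002 (P0/RW1/US0/PS0)
  → PAGE_NOT_PRESENT  (2 entries read)
#4 VA=0x3608166 (r,kernel):
  lvl0: tbl 0x26, slot 27 ⇒ 0x3A007 (P1/RW1/US1/PS0)
  lvl1: tbl 0x3A, slot 8 ⇒ 0x3C007 (P1/RW1/US1/PS0)
  → PA=0x3C166  (2 entries read)

Entries read for #0: 2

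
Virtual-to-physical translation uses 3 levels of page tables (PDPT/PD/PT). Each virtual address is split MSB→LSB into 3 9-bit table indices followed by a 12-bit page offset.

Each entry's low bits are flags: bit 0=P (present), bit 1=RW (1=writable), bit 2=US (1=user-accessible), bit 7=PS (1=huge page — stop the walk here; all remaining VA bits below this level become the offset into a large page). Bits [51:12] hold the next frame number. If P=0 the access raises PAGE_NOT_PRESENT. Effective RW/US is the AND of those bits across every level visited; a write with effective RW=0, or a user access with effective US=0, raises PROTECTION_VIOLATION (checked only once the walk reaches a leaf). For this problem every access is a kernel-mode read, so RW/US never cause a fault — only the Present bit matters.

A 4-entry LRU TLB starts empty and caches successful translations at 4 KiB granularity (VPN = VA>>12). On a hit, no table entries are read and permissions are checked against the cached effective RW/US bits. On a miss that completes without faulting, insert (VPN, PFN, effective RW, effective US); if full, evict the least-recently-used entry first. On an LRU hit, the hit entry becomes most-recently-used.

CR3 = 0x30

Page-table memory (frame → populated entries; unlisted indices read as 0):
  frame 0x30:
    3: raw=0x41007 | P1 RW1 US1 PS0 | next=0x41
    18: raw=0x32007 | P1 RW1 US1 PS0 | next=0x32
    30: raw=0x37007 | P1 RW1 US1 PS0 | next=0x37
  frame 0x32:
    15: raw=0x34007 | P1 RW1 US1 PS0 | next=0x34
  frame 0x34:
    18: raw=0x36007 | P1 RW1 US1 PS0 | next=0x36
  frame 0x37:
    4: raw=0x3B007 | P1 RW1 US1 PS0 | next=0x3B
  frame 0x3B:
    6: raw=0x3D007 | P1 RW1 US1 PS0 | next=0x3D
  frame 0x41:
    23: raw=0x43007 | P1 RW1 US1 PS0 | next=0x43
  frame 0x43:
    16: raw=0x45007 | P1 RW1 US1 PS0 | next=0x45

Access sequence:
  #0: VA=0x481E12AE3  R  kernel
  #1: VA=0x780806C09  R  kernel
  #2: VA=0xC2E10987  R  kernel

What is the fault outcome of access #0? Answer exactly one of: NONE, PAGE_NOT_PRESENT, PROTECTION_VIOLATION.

Trace:
#0 VA=0x481E12AE3 (r,kernel):
  lvl0: tbl 0x30, slot 18 ⇒ 0x32007 (P1/RW1/US1/PS0)
  lvl1: tbl 0x32, slot 15 ⇒ 0x34007 (P1/RW1/US1/PS0)
  lvl2: tbl 0x34, slot 18 ⇒ 0x36007 (P1/RW1/US1/PS0)
  ✓ 0x36AE3  — 3 lookups
#1 VA=0x780806C09 (r,kernel):
  lvl0: tbl 0x30, slot 30 ⇒ 0x37007 (P1/RW1/US1/PS0)
  lvl1: tbl 0x37, slot 4 ⇒ 0x3B007 (P1/RW1/US1/PS0)
  lvl2: tbl 0x3B, slot 6 ⇒ 0x3D007 (P1/RW1/US1/PS0)
  ✓ 0x3DC09  — 3 lookups
#2 VA=0xC2E10987 (r,kernel):
  lvl0: tbl 0x30, slot 3 ⇒ 0x41007 (P1/RW1/US1/PS0)
  lvl1: tbl 0x41, slot 23 ⇒ 0x43007 (P1/RW1/US1/PS0)
  lvl2: tbl 0x43, slot 16 ⇒ 0x45007 (P1/RW1/US1/PS0)
  ✓ 0x45987  — 3 lookups

Access #0 fault: NONE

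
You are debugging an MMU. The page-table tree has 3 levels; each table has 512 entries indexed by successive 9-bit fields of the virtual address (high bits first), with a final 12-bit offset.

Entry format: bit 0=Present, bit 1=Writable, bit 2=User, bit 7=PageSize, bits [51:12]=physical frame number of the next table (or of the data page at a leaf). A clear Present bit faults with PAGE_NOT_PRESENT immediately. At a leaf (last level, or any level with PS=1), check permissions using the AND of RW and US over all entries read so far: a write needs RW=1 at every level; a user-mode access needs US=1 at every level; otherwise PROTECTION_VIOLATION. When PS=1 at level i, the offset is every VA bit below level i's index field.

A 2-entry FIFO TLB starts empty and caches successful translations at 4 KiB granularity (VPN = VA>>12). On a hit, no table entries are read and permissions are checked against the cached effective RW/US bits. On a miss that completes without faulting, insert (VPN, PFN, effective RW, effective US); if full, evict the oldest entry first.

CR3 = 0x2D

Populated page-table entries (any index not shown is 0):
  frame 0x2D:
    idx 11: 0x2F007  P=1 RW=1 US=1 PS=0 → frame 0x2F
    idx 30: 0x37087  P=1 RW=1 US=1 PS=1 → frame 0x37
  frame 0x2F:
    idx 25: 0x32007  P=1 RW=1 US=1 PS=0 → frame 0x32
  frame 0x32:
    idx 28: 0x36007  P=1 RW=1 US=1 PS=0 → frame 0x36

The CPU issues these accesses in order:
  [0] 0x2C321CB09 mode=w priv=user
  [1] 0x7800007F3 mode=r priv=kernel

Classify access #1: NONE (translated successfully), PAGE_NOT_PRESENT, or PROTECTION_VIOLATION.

Walk each access:
#0 VA=0x2C321CB09 (w,user):
  [0] read 0x2D idx=11: raw=0x2F007 flags P=1 W=1 U=1 S=0
  [1] read 0x2F idx=25: raw=0x32007 flags P=1 W=1 U=1 S=0
  [2] read 0x32 idx=28: raw=0x36007 flags P=1 W=1 U=1 S=0
  ⇒ phys 0x36B09  [3 reads]
#1 VA=0x7800007F3 (r,kernel):
  [0] read 0x2D idx=30: raw=0x37087 flags P=1 W=1 U=1 S=1
  ⇒ phys 0x377F3 (huge @L0)  [1 reads]

Access #1 fault: NONE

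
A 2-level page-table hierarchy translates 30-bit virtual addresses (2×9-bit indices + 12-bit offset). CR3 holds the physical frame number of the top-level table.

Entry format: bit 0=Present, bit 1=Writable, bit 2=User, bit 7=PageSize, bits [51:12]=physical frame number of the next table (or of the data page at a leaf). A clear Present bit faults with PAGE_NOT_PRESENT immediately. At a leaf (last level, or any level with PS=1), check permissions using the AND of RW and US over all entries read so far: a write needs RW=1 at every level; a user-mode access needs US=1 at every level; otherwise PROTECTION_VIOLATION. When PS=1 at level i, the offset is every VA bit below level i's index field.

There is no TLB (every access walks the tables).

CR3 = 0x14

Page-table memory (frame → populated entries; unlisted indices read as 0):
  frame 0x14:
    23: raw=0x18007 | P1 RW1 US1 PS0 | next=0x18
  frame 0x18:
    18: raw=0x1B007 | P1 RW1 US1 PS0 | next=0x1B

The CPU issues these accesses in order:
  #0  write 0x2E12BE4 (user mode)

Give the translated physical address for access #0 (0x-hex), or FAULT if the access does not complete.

Per-access translation:
#0 VA=0x2E12BE4 (w,user):
  L0: frame=0x14 idx=23 entry=0x18007 [P=1 RW=1 US=1 PS=0]
  L1: frame=0x18 idx=18 entry=0x1B007 [P=1 RW=1 US=1 PS=0]
  ✓ 0x1BBE4  — 2 lookups

Access #0 PA: 0x1BBE4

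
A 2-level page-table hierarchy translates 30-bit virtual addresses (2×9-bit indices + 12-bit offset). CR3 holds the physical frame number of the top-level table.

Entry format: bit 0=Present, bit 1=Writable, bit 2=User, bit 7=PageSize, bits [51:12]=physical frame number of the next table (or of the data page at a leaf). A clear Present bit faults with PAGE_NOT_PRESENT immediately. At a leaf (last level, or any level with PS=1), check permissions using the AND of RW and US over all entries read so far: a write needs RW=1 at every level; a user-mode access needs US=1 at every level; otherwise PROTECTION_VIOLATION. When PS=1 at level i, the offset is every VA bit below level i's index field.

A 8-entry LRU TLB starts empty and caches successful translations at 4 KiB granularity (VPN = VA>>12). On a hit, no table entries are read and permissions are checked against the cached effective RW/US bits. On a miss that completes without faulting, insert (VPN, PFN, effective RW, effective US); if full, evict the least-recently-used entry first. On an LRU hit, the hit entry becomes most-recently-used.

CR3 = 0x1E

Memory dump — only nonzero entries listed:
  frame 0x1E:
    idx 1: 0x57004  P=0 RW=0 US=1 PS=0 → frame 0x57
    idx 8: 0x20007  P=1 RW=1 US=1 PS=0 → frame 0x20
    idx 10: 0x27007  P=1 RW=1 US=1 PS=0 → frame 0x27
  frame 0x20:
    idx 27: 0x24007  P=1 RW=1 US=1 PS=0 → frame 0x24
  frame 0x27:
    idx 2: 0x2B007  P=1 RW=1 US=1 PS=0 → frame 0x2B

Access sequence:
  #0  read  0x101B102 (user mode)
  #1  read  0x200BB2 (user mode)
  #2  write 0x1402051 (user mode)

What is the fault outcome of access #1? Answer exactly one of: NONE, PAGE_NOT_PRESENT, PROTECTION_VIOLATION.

Trace:
#0 VA=0x101B102 (r,user):
  lvl0: tbl 0x1E, slot 8 ⇒ 0x20007 (P1/RW1/US1/PS0)
  lvl1: tbl 0x20, slot 27 ⇒ 0x24007 (P1/RW1/US1/PS0)
  → PA=0x24102  (2 entries read)
#1 VA=0x200BB2 (r,user):
  lvl0: tbl 0x1E, slot 1 ⇒ 0x57004 (P0/RW0/US1/PS0)
  ✗ PAGE_NOT_PRESENT  [1 reads]
#2 VA=0x1402051 (w,user):
  lvl0: tbl 0x1E, slot 10 ⇒ 0x27007 (P1/RW1/US1/PS0)
  lvl1: tbl 0x27, slot 2 ⇒ 0x2B007 (P1/RW1/US1/PS0)
  → PA=0x2B051  (2 entries read)

Access #1 fault: PAGE_NOT_PRESENT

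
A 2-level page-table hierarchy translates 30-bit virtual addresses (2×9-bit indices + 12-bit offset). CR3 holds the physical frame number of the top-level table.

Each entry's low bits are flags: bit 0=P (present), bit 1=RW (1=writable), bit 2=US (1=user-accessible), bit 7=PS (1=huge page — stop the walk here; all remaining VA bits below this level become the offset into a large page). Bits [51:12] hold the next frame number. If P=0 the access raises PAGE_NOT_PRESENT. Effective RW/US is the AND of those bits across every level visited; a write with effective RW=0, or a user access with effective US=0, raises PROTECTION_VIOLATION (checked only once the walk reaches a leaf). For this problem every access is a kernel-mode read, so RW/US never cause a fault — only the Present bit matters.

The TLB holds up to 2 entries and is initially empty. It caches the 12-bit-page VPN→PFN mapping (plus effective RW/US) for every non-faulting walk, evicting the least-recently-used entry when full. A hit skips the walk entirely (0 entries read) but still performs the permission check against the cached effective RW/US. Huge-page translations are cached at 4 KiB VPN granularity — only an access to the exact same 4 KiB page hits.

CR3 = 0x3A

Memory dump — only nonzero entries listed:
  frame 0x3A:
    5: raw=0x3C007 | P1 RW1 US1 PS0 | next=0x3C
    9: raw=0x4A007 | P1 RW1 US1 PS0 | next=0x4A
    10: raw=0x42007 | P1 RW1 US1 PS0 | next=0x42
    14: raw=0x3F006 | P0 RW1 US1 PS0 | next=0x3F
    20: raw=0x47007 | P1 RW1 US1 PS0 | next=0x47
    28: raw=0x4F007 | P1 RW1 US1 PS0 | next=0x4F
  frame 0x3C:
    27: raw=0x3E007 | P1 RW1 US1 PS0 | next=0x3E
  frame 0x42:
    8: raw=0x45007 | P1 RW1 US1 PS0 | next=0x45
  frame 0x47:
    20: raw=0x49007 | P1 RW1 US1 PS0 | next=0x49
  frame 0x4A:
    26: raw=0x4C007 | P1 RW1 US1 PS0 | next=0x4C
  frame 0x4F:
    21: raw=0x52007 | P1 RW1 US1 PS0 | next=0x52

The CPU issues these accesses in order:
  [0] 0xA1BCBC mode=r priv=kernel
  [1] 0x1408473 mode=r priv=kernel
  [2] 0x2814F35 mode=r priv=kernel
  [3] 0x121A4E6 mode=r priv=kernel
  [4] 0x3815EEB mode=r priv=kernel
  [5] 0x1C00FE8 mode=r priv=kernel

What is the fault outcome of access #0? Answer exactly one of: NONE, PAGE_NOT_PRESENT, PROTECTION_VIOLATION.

Walk each access:
#0 VA=0xA1BCBC (r,kernel):
  L0 @0x3A[5] → 0x3C007  P=1,RW=1,US=1,PS=0
  L1 @0x3C[27] → 0x3E007  P=1,RW=1,US=1,PS=0
  ⇒ phys 0x3ECBC  [2 reads]
#1 VA=0x1408473 (r,kernel):
  L0 @0x3A[10] → 0x42007  P=1,RW=1,US=1,PS=0
  L1 @0x42[8] → 0x45007  P=1,RW=1,US=1,PS=0
  ⇒ phys 0x45473  [2 reads]
#2 VA=0x2814F35 (r,kernel):
  L0 @0x3A[20] → 0x47007  P=1,RW=1,US=1,PS=0
  L1 @0x47[20] → 0x49007  P=1,RW=1,US=1,PS=0
  ⇒ phys 0x49F35  [2 reads]
#3 VA=0x121A4E6 (r,kernel):
  L0 @0x3A[9] → 0x4A007  P=1,RW=1,US=1,PS=0
  L1 @0x4A[26] → 0x4C007  P=1,RW=1,US=1,PS=0
  ⇒ phys 0x4C4E6  [2 reads]
#4 VA=0x3815EEB (r,kernel):
  L0 @0x3A[28] → 0x4F007  P=1,RW=1,US=1,PS=0
  L1 @0x4F[21] → 0x52007  P=1,RW=1,US=1,PS=0
  ⇒ phys 0x52EEB  [2 reads]
#5 VA=0x1C00FE8 (r,kernel):
  L0 @0x3A[14] → 0x3F006  P=0,RW=1,US=1,PS=0
  → PAGE_NOT_PRESENT  (1 entries read)

Access #0 fault: NONE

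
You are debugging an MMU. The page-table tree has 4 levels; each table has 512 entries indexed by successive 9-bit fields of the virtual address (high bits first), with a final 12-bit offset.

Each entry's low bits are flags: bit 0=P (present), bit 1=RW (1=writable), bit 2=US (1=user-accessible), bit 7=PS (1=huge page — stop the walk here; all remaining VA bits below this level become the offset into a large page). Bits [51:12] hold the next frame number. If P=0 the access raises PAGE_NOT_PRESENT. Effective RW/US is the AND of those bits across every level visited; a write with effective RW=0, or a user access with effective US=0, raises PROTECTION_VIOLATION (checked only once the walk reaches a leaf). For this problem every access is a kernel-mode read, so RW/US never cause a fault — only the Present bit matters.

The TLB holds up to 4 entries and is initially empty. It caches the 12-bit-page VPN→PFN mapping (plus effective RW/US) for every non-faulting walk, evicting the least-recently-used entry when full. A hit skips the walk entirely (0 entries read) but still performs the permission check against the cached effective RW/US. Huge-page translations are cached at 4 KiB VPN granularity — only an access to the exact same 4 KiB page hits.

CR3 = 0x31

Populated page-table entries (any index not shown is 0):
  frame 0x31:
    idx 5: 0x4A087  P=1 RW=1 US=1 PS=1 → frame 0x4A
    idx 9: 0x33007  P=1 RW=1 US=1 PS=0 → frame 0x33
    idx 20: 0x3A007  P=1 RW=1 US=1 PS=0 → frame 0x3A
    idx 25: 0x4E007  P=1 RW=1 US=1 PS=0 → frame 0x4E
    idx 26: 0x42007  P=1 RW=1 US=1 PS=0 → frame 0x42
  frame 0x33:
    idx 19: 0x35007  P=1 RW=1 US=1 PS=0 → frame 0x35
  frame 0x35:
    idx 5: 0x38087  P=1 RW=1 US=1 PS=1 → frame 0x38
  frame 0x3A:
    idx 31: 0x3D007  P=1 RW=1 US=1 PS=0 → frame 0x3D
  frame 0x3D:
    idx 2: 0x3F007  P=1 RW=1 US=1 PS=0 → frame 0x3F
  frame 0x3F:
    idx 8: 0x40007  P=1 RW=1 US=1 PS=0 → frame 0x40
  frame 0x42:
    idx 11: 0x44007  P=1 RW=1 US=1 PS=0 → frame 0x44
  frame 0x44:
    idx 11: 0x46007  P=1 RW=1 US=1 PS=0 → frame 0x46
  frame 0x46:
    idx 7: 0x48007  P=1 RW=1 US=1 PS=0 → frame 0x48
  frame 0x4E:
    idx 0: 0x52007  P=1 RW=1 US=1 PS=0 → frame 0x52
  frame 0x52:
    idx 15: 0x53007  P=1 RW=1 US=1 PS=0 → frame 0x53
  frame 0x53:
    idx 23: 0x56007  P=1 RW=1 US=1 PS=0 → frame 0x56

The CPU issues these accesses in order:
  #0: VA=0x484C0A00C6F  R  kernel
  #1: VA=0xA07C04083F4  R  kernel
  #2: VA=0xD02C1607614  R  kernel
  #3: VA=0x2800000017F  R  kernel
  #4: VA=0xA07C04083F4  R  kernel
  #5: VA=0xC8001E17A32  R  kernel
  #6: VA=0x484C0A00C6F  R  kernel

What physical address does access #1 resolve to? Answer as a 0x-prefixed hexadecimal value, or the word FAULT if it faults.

Per-access translation:
#0 VA=0x484C0A00C6F (r,kernel):
  [0] read 0x31 idx=9: raw=0x33007 flags P=1 W=1 U=1 S=0
  [1] read 0x33 idx=19: raw=0x35007 flags P=1 W=1 U=1 S=0
  [2] read 0x35 idx=5: raw=0x38087 flags P=1 W=1 U=1 S=1
  ✓ 0x38C6F (huge @L2)  — 3 lookups
#1 VA=0xA07C04083F4 (r,kernel):
  [0] read 0x31 idx=20: raw=0x3A007 flags P=1 W=1 U=1 S=0
  [1] read 0x3A idx=31: raw=0x3D007 flags P=1 W=1 U=1 S=0
  [2] read 0x3D idx=2: raw=0x3F007 flags P=1 W=1 U=1 S=0
  [3] read 0x3F idx=8: raw=0x40007 flags P=1 W=1 U=1 S=0
  ✓ 0x403F4  — 4 lookups
#2 VA=0xD02C1607614 (r,kernel):
  [0] read 0x31 idx=26: raw=0x42007 flags P=1 W=1 U=1 S=0
  [1] read 0x42 idx=11: raw=0x44007 flags P=1 W=1 U=1 S=0
  [2] read 0x44 idx=11: raw=0x46007 flags P=1 W=1 U=1 S=0
  [3] read 0x46 idx=7: raw=0x48007 flags P=1 W=1 U=1 S=0
  ✓ 0x48614  — 4 lookups
#3 VA=0x2800000017F (r,kernel):
  [0] read 0x31 idx=5: raw=0x4A087 flags P=1 W=1 U=1 S=1
  ✓ 0x4A17F (huge @L0)  — 1 lookups
#4 VA=0xA07C04083F4 (r,kernel):
  TLB hit vpn=0xA07C0408 → PA=0x403F4
#5 VA=0xC8001E17A32 (r,kernel):
  [0] read 0x31 idx=25: raw=0x4E007 flags P=1 W=1 U=1 S=0
  [1] read 0x4E idx=0: raw=0x52007 flags P=1 W=1 U=1 S=0
  [2] read 0x52 idx=15: raw=0x53007 flags P=1 W=1 U=1 S=0
  [3] read 0x53 idx=23: raw=0x56007 flags P=1 W=1 U=1 S=0
  ✓ 0x56A32  — 4 lookups
#6 VA=0x484C0A00C6F (r,kernel):
  [0] read 0x31 idx=9: raw=0x33007 flags P=1 W=1 U=1 S=0
  [1] read 0x33 idx=19: raw=0x35007 flags P=1 W=1 U=1 S=0
  [2] read 0x35 idx=5: raw=0x38087 flags P=1 W=1 U=1 S=1
  ✓ 0x38C6F (huge @L2)  — 3 lookups

Access #1 PA: 0x403F4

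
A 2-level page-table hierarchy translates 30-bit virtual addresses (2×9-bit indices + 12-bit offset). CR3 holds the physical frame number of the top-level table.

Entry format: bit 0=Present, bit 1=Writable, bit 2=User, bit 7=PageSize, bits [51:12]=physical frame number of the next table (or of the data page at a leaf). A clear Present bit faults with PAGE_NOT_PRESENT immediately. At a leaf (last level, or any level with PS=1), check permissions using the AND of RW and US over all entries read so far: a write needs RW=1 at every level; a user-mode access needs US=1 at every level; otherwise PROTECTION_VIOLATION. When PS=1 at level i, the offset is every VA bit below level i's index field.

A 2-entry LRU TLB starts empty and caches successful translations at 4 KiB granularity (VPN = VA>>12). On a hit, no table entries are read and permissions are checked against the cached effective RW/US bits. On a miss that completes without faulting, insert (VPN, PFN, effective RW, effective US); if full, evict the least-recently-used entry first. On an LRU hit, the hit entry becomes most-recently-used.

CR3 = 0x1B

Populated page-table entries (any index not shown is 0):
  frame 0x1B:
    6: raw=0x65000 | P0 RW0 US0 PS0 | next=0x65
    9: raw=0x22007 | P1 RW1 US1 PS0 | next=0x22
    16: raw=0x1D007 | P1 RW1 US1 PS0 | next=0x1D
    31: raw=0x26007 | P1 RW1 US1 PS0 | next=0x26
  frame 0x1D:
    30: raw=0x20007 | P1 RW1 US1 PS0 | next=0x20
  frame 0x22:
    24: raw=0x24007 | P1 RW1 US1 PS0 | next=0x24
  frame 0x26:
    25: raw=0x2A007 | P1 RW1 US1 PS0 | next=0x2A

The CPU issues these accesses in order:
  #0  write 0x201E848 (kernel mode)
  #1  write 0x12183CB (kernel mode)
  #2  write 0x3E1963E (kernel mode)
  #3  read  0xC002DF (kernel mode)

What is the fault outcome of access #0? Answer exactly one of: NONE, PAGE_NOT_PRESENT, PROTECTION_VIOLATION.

Trace:
#0 VA=0x201E848 (w,kernel):
  L0: frame=0x1B idx=16 entry=0x1D007 [P=1 RW=1 US=1 PS=0]
  L1: frame=0x1D idx=30 entry=0x20007 [P=1 RW=1 US=1 PS=0]
  ⇒ phys 0x20848  [2 reads]
#1 VA=0x12183CB (w,kernel):
  L0: frame=0x1B idx=9 entry=0x22007 [P=1 RW=1 US=1 PS=0]
  L1: frame=0x22 idx=24 entry=0x24007 [P=1 RW=1 US=1 PS=0]
  ⇒ phys 0x243CB  [2 reads]
#2 VA=0x3E1963E (w,kernel):
  L0: frame=0x1B idx=31 entry=0x26007 [P=1 RW=1 US=1 PS=0]
  L1: frame=0x26 idx=25 entry=0x2A007 [P=1 RW=1 US=1 PS=0]
  ⇒ phys 0x2A63E  [2 reads]
#3 VA=0xC002DF (r,kernel):
  L0: frame=0x1B idx=6 entry=0x65000 [P=0 RW=0 US=0 PS=0]
  → PAGE_NOT_PRESENT  (1 entries read)

Access #0 fault: NONE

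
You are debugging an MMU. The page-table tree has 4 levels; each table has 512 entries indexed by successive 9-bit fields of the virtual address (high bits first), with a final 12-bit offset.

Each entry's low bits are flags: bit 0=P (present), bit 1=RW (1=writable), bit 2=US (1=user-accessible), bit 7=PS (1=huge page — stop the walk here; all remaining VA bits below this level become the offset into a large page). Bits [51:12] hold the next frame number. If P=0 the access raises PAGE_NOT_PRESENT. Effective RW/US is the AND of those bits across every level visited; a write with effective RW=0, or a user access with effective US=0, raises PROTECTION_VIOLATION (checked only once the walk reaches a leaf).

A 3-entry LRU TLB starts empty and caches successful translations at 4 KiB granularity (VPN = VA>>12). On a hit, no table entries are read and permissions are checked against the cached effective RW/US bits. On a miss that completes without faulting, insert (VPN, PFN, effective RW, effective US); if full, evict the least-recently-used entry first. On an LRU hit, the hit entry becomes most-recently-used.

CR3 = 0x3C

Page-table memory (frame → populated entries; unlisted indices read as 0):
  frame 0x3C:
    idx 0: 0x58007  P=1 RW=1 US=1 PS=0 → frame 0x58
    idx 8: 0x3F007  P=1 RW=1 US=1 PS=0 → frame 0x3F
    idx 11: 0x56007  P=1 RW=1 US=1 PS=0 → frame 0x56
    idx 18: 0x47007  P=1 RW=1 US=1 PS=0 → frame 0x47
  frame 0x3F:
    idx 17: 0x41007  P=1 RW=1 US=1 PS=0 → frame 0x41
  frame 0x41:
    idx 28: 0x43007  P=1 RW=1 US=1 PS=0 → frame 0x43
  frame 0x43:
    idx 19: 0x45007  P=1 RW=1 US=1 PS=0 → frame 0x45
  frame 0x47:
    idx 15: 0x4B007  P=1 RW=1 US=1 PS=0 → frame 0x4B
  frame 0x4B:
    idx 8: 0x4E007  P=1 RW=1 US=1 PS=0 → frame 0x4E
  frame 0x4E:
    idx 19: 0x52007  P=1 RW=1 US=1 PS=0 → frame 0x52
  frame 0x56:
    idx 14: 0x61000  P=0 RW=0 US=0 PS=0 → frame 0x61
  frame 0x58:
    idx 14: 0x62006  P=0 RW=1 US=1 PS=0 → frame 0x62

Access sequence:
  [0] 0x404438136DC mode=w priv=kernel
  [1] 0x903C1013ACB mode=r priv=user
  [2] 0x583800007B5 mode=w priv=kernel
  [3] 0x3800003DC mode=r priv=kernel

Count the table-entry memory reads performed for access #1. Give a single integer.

Walk each access:
#0 VA=0x404438136DC (w,kernel):
  [0] read 0x3C idx=8: raw=0x3F007 flags P=1 W=1 U=1 S=0
  [1] read 0x3F idx=17: raw=0x41007 flags P=1 W=1 U=1 S=0
  [2] read 0x41 idx=28: raw=0x43007 flags P=1 W=1 U=1 S=0
  [3] read 0x43 idx=19: raw=0x45007 flags P=1 W=1 U=1 S=0
  ✓ 0x456DC  — 4 lookups
#1 VA=0x903C1013ACB (r,user):
  [0] read 0x3C idx=18: raw=0x47007 flags P=1 W=1 U=1 S=0
  [1] read 0x47 idx=15: raw=0x4B007 flags P=1 W=1 U=1 S=0
  [2] read 0x4B idx=8: raw=0x4E007 flags P=1 W=1 U=1 S=0
  [3] read 0x4E idx=19: raw=0x52007 flags P=1 W=1 U=1 S=0
  ✓ 0x52ACB  — 4 lookups
#2 VA=0x583800007B5 (w,kernel):
  [0] read 0x3C idx=11: raw=0x56007 flags P=1 W=1 U=1 S=0
  [1] read 0x56 idx=14: raw=0x61000 flags P=0 W=0 U=0 S=0
  ✗ PAGE_NOT_PRESENT  [2 reads]
#3 VA=0x3800003DC (r,kernel):
  [0] read 0x3C idx=0: raw=0x58007 flags P=1 W=1 U=1 S=0
  [1] read 0x58 idx=14: raw=0x62006 flags P=0 W=1 U=1 S=0
  ✗ PAGE_NOT_PRESENT  [2 reads]

Entries read for #1: 4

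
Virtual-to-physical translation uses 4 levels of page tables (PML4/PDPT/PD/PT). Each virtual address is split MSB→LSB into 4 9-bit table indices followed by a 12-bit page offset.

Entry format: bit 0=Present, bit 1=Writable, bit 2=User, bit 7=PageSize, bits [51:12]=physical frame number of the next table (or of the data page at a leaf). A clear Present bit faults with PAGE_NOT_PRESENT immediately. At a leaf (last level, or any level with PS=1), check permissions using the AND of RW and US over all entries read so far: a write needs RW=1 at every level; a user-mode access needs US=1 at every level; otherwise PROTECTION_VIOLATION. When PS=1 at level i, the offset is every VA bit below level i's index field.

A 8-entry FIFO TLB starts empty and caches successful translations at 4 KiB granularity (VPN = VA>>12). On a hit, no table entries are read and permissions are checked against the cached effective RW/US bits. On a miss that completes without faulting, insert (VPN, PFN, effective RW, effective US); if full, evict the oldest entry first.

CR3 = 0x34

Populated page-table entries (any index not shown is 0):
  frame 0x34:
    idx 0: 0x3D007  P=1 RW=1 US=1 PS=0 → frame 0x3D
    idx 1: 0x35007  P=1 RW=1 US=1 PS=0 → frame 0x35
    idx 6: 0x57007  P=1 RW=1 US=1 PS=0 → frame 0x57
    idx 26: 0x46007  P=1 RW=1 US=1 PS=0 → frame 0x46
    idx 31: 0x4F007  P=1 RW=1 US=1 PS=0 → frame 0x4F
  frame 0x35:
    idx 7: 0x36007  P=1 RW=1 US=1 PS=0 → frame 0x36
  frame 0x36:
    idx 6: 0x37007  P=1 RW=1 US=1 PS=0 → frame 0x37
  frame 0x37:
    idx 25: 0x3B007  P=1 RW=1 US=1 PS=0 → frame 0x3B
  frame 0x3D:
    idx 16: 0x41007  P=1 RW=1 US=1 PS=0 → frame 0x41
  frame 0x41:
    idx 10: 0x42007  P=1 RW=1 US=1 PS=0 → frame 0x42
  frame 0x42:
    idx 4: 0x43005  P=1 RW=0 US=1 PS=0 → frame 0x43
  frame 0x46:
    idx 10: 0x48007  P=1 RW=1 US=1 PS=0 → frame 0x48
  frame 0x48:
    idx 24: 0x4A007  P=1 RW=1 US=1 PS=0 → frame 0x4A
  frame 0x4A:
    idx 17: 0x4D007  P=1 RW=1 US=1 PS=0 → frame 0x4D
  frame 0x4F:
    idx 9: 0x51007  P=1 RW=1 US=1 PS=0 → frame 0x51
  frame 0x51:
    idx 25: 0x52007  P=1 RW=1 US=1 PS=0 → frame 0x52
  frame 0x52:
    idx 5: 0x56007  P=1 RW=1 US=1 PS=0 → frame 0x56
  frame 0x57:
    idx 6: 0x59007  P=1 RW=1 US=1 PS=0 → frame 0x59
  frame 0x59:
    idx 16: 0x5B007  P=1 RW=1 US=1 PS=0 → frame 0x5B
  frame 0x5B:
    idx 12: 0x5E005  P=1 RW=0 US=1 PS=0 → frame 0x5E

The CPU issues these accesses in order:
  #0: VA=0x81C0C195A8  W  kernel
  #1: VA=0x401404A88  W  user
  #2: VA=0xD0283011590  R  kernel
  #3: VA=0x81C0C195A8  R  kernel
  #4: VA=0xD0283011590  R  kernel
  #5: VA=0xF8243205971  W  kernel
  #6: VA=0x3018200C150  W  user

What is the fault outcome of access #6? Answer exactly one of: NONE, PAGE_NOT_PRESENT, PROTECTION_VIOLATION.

Walk each access:
#0 VA=0x81C0C195A8 (w,kernel):
  lvl0: tbl 0x34, slot 1 ⇒ 0x35007 (P1/RW1/US1/PS0)
  lvl1: tbl 0x35, slot 7 ⇒ 0x36007 (P1/RW1/US1/PS0)
  lvl2: tbl 0x36, slot 6 ⇒ 0x37007 (P1/RW1/US1/PS0)
  lvl3: tbl 0x37, slot 25 ⇒ 0x3B007 (P1/RW1/US1/PS0)
  ✓ 0x3B5A8  — 4 lookups
#1 VA=0x401404A88 (w,user):
  lvl0: tbl 0x34, slot 0 ⇒ 0x3D007 (P1/RW1/US1/PS0)
  lvl1: tbl 0x3D, slot 16 ⇒ 0x41007 (P1/RW1/US1/PS0)
  lvl2: tbl 0x41, slot 10 ⇒ 0x42007 (P1/RW1/US1/PS0)
  lvl3: tbl 0x42, slot 4 ⇒ 0x43005 (P1/RW0/US1/PS0)
  ✗ PROTECTION_VIOLATION  [4 reads]
#2 VA=0xD0283011590 (r,kernel):
  lvl0: tbl 0x34, slot 26 ⇒ 0x46007 (P1/RW1/US1/PS0)
  lvl1: tbl 0x46, slot 10 ⇒ 0x48007 (P1/RW1/US1/PS0)
  lvl2: tbl 0x48, slot 24 ⇒ 0x4A007 (P1/RW1/US1/PS0)
  lvl3: tbl 0x4A, slot 17 ⇒ 0x4D007 (P1/RW1/US1/PS0)
  ✓ 0x4D590  — 4 lookups
#3 VA=0x81C0C195A8 (r,kernel):
  TLB hit vpn=0x81C0C19 → PA=0x3B5A8
#4 VA=0xD0283011590 (r,kernel):
  TLB hit vpn=0xD0283011 → PA=0x4D590
#5 VA=0xF8243205971 (w,kernel):
  lvl0: tbl 0x34, slot 31 ⇒ 0x4F007 (P1/RW1/US1/PS0)
  lvl1: tbl 0x4F, slot 9 ⇒ 0x51007 (P1/RW1/US1/PS0)
  lvl2: tbl 0x51, slot 25 ⇒ 0x52007 (P1/RW1/US1/PS0)
  lvl3: tbl 0x52, slot 5 ⇒ 0x56007 (P1/RW1/US1/PS0)
  ✓ 0x56971  — 4 lookups
#6 VA=0x3018200C150 (w,user):
  lvl0: tbl 0x34, slot 6 ⇒ 0x57007 (P1/RW1/US1/PS0)
  lvl1: tbl 0x57, slot 6 ⇒ 0x59007 (P1/RW1/US1/PS0)
  lvl2: tbl 0x59, slot 16 ⇒ 0x5B007 (P1/RW1/US1/PS0)
  lvl3: tbl 0x5B, slot 12 ⇒ 0x5E005 (P1/RW0/US1/PS0)
  ✗ PROTECTION_VIOLATION  [4 reads]

Access #6 fault: PROTECTION_VIOLATION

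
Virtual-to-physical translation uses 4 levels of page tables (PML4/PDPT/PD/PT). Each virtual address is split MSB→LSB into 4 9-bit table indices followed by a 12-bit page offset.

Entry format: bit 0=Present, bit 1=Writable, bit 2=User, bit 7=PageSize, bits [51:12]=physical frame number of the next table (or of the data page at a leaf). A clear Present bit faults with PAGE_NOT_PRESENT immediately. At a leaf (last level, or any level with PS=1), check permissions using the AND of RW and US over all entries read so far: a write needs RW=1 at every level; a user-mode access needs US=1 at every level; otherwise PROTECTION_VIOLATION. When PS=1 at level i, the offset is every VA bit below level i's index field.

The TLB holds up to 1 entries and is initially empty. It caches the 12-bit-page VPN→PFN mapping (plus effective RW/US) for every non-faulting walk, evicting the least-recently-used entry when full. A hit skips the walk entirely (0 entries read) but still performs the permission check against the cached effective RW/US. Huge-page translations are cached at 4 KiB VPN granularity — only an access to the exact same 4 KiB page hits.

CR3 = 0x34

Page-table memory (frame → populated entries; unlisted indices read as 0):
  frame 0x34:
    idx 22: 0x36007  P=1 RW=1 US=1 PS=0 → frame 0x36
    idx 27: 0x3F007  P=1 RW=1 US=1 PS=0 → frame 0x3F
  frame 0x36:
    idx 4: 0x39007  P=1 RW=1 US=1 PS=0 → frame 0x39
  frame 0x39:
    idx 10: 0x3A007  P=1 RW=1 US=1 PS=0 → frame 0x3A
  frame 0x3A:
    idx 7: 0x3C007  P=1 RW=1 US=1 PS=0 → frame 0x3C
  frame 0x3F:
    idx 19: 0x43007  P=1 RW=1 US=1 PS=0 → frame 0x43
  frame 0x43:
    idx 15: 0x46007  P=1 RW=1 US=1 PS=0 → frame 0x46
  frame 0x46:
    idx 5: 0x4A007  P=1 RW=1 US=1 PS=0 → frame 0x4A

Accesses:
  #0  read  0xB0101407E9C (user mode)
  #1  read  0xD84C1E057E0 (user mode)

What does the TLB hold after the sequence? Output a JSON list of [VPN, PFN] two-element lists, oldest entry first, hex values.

Walk each access:
#0 VA=0xB0101407E9C (r,user):
  L0 @0x34[22] → 0x36007  P=1,RW=1,US=1,PS=0
  L1 @0x36[4] → 0x39007  P=1,RW=1,US=1,PS=0
  L2 @0x39[10] → 0x3A007  P=1,RW=1,US=1,PS=0
  L3 @0x3A[7] → 0x3C007  P=1,RW=1,US=1,PS=0
  ✓ 0x3CE9C  — 4 lookups
#1 VA=0xD84C1E057E0 (r,user):
  L0 @0x34[27] → 0x3F007  P=1,RW=1,US=1,PS=0
  L1 @0x3F[19] → 0x43007  P=1,RW=1,US=1,PS=0
  L2 @0x43[15] → 0x46007  P=1,RW=1,US=1,PS=0
  L3 @0x46[5] → 0x4A007  P=1,RW=1,US=1,PS=0
  ✓ 0x4A7E0  — 4 lookups

TLB: [["0xD84C1E05", "0x4A"]]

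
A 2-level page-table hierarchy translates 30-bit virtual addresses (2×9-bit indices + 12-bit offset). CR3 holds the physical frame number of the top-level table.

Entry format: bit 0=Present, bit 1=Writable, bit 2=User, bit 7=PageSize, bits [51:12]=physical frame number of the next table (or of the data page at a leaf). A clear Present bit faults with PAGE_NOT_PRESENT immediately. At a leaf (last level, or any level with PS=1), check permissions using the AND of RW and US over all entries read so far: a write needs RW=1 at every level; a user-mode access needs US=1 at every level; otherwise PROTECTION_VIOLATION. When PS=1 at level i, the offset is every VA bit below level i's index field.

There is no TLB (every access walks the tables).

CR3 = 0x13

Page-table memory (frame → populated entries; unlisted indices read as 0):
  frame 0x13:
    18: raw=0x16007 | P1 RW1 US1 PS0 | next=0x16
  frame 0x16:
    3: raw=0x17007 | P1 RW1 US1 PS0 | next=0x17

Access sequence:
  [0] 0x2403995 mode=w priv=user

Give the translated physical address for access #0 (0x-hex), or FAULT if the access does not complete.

Walk each access:
#0 VA=0x2403995 (w,user):
  L0: frame=0x13 idx=18 entry=0x16007 [P=1 RW=1 US=1 PS=0]
  L1: frame=0x16 idx=3 entry=0x17007 [P=1 RW=1 US=1 PS=0]
  ✓ 0x17995  — 2 lookups

Access #0 PA: 0x17995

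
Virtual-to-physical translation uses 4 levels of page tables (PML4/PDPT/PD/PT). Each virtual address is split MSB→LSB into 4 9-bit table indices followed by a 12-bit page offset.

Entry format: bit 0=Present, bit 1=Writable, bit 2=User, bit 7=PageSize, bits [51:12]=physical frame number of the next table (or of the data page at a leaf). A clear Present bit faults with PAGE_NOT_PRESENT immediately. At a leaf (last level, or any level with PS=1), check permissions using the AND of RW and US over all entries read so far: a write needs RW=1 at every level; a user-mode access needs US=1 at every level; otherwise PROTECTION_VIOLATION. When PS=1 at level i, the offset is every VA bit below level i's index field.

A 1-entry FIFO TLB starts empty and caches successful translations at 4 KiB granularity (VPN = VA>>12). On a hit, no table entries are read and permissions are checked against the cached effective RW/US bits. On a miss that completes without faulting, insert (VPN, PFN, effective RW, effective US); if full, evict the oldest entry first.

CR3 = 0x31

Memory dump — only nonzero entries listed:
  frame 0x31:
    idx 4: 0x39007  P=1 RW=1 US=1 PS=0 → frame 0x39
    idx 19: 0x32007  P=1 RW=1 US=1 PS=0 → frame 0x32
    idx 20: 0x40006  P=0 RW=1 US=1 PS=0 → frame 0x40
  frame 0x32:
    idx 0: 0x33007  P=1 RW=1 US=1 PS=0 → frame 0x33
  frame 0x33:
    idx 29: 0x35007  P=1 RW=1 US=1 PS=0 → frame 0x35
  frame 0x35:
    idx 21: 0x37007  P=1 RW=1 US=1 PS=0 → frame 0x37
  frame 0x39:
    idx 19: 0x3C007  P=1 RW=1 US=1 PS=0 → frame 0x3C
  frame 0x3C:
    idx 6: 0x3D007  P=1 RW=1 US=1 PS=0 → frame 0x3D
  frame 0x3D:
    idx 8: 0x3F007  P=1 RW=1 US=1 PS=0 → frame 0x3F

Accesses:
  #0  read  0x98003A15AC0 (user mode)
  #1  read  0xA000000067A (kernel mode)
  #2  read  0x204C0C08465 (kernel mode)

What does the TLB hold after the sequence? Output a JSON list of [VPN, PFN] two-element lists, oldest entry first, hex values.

Per-access translation:
#0 VA=0x98003A15AC0 (r,user):
  L0 @0x31[19] → 0x32007  P=1,RW=1,US=1,PS=0
  L1 @0x32[0] → 0x33007  P=1,RW=1,US=1,PS=0
  L2 @0x33[29] → 0x35007  P=1,RW=1,US=1,PS=0
  L3 @0x35[21] → 0x37007  P=1,RW=1,US=1,PS=0
  ✓ 0x37AC0  — 4 lookups
#1 VA=0xA000000067A (r,kernel):
  L0 @0x31[20] → 0x40006  P=0,RW=1,US=1,PS=0
  ✗ PAGE_NOT_PRESENT  [1 reads]
#2 VA=0x204C0C08465 (r,kernel):
  L0 @0x31[4] → 0x39007  P=1,RW=1,US=1,PS=0
  L1 @0x39[19] → 0x3C007  P=1,RW=1,US=1,PS=0
  L2 @0x3C[6] → 0x3D007  P=1,RW=1,US=1,PS=0
  L3 @0x3D[8] → 0x3F007  P=1,RW=1,US=1,PS=0
  ✓ 0x3F465  — 4 lookups

TLB: [["0x204C0C08", "0x3F"]]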